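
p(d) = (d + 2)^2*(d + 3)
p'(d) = (d + 2)^2 + (d + 3)*(2*d + 4) = (d + 2)*(3*d + 8)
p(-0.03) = 11.53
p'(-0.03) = 15.58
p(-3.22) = -0.33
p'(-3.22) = 2.03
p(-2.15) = 0.02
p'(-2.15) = -0.23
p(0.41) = 19.81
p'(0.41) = 22.24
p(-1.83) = 0.03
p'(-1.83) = 0.43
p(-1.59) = 0.24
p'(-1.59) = 1.32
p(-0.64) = 4.37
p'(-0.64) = 8.27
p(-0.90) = 2.54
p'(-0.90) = 5.83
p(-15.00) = -2028.00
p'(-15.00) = 481.00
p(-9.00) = -294.00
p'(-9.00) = 133.00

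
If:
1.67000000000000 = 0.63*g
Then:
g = 2.65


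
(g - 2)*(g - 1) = g^2 - 3*g + 2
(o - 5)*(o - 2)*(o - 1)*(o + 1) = o^4 - 7*o^3 + 9*o^2 + 7*o - 10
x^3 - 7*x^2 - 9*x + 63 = (x - 7)*(x - 3)*(x + 3)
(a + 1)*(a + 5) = a^2 + 6*a + 5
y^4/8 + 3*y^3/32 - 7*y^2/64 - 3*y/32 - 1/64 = (y/4 + 1/4)*(y/2 + 1/4)*(y - 1)*(y + 1/4)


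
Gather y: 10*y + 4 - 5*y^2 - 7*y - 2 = -5*y^2 + 3*y + 2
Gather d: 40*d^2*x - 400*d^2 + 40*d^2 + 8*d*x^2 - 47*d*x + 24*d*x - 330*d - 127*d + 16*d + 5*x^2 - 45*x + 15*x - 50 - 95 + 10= d^2*(40*x - 360) + d*(8*x^2 - 23*x - 441) + 5*x^2 - 30*x - 135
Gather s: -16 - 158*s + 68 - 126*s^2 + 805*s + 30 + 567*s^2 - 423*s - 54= 441*s^2 + 224*s + 28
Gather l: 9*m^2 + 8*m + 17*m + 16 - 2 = 9*m^2 + 25*m + 14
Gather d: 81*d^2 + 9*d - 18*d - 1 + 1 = 81*d^2 - 9*d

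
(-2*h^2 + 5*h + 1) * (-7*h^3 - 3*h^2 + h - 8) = 14*h^5 - 29*h^4 - 24*h^3 + 18*h^2 - 39*h - 8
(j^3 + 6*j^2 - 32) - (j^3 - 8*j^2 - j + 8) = 14*j^2 + j - 40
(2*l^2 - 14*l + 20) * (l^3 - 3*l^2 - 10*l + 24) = 2*l^5 - 20*l^4 + 42*l^3 + 128*l^2 - 536*l + 480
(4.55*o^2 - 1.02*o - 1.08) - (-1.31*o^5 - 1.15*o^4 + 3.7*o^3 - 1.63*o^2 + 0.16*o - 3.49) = 1.31*o^5 + 1.15*o^4 - 3.7*o^3 + 6.18*o^2 - 1.18*o + 2.41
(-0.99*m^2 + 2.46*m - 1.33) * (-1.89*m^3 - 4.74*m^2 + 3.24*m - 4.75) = 1.8711*m^5 + 0.0432000000000006*m^4 - 12.3543*m^3 + 18.9771*m^2 - 15.9942*m + 6.3175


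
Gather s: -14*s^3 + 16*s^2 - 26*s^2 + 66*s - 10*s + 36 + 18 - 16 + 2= -14*s^3 - 10*s^2 + 56*s + 40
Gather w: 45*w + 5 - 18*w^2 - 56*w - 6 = -18*w^2 - 11*w - 1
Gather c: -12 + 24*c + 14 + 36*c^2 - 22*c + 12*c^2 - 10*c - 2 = 48*c^2 - 8*c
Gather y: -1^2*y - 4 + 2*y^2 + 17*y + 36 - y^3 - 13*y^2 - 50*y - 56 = -y^3 - 11*y^2 - 34*y - 24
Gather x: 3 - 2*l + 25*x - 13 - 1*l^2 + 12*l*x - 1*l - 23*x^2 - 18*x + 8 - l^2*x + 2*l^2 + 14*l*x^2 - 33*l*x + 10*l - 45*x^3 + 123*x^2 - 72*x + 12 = l^2 + 7*l - 45*x^3 + x^2*(14*l + 100) + x*(-l^2 - 21*l - 65) + 10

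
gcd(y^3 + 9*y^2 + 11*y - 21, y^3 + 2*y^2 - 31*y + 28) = y^2 + 6*y - 7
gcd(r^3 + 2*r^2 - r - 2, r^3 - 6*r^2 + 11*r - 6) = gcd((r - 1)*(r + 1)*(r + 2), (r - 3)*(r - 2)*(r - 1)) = r - 1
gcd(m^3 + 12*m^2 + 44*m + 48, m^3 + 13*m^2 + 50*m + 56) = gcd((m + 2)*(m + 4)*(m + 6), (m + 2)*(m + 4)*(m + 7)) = m^2 + 6*m + 8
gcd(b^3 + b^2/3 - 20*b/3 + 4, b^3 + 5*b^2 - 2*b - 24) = b^2 + b - 6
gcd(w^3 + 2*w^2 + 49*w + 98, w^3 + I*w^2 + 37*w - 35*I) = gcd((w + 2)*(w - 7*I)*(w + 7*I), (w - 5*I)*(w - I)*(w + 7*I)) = w + 7*I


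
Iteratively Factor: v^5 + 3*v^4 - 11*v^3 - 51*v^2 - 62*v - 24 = (v - 4)*(v^4 + 7*v^3 + 17*v^2 + 17*v + 6) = (v - 4)*(v + 1)*(v^3 + 6*v^2 + 11*v + 6) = (v - 4)*(v + 1)*(v + 2)*(v^2 + 4*v + 3) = (v - 4)*(v + 1)^2*(v + 2)*(v + 3)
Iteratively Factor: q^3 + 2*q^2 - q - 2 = (q - 1)*(q^2 + 3*q + 2) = (q - 1)*(q + 2)*(q + 1)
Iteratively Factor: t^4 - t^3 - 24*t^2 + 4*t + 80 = (t + 2)*(t^3 - 3*t^2 - 18*t + 40) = (t + 2)*(t + 4)*(t^2 - 7*t + 10) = (t - 5)*(t + 2)*(t + 4)*(t - 2)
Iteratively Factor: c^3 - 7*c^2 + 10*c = (c - 5)*(c^2 - 2*c) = c*(c - 5)*(c - 2)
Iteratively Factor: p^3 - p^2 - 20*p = (p)*(p^2 - p - 20) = p*(p + 4)*(p - 5)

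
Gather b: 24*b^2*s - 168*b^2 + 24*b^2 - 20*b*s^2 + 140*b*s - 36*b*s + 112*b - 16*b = b^2*(24*s - 144) + b*(-20*s^2 + 104*s + 96)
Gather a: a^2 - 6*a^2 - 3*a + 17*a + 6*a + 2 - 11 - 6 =-5*a^2 + 20*a - 15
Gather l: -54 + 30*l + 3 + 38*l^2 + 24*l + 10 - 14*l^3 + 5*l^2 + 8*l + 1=-14*l^3 + 43*l^2 + 62*l - 40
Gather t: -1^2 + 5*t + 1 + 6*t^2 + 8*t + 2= 6*t^2 + 13*t + 2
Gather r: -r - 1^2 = -r - 1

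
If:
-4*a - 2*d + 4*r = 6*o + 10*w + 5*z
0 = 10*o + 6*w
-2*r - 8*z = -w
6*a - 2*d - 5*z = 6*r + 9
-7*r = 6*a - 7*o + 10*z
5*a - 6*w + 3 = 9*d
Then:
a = 10299/4858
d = 14421/4858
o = 3186/2429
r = -435/2429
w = -5310/2429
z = -555/2429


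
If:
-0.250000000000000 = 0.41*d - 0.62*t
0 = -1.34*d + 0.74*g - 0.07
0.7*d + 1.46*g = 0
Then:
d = -0.04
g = 0.02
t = 0.38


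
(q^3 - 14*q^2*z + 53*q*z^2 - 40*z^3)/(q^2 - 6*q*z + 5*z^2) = q - 8*z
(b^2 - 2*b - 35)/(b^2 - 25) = (b - 7)/(b - 5)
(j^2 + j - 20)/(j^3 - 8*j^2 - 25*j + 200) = (j - 4)/(j^2 - 13*j + 40)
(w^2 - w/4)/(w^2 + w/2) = (4*w - 1)/(2*(2*w + 1))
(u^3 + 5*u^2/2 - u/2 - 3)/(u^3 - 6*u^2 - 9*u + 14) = (u + 3/2)/(u - 7)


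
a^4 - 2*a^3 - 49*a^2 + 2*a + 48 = (a - 8)*(a - 1)*(a + 1)*(a + 6)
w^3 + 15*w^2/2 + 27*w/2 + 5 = (w + 1/2)*(w + 2)*(w + 5)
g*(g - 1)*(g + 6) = g^3 + 5*g^2 - 6*g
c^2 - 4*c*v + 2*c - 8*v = (c + 2)*(c - 4*v)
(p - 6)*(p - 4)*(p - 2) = p^3 - 12*p^2 + 44*p - 48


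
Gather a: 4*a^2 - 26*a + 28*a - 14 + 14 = 4*a^2 + 2*a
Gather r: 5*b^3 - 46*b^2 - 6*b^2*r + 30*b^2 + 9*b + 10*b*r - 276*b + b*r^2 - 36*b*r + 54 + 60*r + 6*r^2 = 5*b^3 - 16*b^2 - 267*b + r^2*(b + 6) + r*(-6*b^2 - 26*b + 60) + 54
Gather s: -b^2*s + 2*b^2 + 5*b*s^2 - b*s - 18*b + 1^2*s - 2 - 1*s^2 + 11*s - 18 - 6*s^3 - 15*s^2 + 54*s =2*b^2 - 18*b - 6*s^3 + s^2*(5*b - 16) + s*(-b^2 - b + 66) - 20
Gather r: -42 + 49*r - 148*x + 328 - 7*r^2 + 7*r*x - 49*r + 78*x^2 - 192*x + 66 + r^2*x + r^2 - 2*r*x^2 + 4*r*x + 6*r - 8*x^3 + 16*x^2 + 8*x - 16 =r^2*(x - 6) + r*(-2*x^2 + 11*x + 6) - 8*x^3 + 94*x^2 - 332*x + 336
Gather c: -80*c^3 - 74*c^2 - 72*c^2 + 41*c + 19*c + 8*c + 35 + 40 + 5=-80*c^3 - 146*c^2 + 68*c + 80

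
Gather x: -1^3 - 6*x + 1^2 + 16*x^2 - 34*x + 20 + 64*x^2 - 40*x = 80*x^2 - 80*x + 20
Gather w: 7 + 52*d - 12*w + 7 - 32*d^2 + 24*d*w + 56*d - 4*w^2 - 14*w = -32*d^2 + 108*d - 4*w^2 + w*(24*d - 26) + 14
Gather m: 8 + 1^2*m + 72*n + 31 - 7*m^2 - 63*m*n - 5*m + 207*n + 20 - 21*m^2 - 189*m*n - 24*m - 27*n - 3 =-28*m^2 + m*(-252*n - 28) + 252*n + 56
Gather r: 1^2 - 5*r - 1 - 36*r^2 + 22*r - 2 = -36*r^2 + 17*r - 2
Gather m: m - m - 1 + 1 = 0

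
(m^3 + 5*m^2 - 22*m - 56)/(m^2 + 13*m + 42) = (m^2 - 2*m - 8)/(m + 6)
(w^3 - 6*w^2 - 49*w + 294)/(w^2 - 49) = w - 6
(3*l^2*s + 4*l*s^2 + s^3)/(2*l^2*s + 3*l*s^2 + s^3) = (3*l + s)/(2*l + s)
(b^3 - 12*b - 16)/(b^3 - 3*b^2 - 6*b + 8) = (b + 2)/(b - 1)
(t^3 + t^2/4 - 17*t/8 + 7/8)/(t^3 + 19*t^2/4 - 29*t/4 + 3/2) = (8*t^2 + 10*t - 7)/(2*(4*t^2 + 23*t - 6))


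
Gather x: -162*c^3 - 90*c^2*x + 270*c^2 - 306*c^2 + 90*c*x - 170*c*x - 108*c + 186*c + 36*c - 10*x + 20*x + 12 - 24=-162*c^3 - 36*c^2 + 114*c + x*(-90*c^2 - 80*c + 10) - 12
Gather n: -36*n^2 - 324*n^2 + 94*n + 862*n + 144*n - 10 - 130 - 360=-360*n^2 + 1100*n - 500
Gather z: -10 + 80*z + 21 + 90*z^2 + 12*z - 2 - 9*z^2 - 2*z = 81*z^2 + 90*z + 9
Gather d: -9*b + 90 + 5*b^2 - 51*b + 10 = 5*b^2 - 60*b + 100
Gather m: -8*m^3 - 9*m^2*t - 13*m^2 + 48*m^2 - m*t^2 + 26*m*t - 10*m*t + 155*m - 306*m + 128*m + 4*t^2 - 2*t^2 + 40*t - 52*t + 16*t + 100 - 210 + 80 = -8*m^3 + m^2*(35 - 9*t) + m*(-t^2 + 16*t - 23) + 2*t^2 + 4*t - 30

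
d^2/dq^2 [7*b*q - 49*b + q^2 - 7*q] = 2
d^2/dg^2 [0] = 0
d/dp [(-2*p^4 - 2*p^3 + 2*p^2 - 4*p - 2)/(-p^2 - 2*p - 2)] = 2*(2*p^5 + 7*p^4 + 12*p^3 + 2*p^2 - 6*p + 2)/(p^4 + 4*p^3 + 8*p^2 + 8*p + 4)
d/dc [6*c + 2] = 6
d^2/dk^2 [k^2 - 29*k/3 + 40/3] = 2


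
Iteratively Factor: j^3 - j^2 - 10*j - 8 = (j - 4)*(j^2 + 3*j + 2) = (j - 4)*(j + 1)*(j + 2)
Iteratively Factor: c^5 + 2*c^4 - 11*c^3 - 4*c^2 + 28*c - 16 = (c - 1)*(c^4 + 3*c^3 - 8*c^2 - 12*c + 16) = (c - 1)*(c + 4)*(c^3 - c^2 - 4*c + 4) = (c - 1)*(c + 2)*(c + 4)*(c^2 - 3*c + 2) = (c - 1)^2*(c + 2)*(c + 4)*(c - 2)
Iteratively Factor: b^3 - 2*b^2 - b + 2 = (b - 1)*(b^2 - b - 2) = (b - 1)*(b + 1)*(b - 2)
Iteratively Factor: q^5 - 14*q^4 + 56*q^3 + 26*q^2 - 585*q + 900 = (q + 3)*(q^4 - 17*q^3 + 107*q^2 - 295*q + 300) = (q - 5)*(q + 3)*(q^3 - 12*q^2 + 47*q - 60) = (q - 5)*(q - 3)*(q + 3)*(q^2 - 9*q + 20) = (q - 5)*(q - 4)*(q - 3)*(q + 3)*(q - 5)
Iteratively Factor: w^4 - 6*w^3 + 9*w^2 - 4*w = (w - 4)*(w^3 - 2*w^2 + w) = (w - 4)*(w - 1)*(w^2 - w) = w*(w - 4)*(w - 1)*(w - 1)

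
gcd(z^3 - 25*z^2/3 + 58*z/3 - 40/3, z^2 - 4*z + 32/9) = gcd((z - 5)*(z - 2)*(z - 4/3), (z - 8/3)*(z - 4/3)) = z - 4/3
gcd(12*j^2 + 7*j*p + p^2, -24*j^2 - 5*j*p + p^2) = 3*j + p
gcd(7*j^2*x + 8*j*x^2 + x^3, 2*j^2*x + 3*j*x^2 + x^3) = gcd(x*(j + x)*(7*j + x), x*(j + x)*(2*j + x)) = j*x + x^2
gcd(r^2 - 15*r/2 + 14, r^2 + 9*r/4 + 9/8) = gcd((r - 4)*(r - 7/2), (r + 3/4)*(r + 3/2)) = 1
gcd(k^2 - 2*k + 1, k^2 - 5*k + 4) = k - 1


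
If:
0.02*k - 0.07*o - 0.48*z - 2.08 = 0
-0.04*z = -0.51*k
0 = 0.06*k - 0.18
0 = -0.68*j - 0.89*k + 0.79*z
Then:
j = 40.51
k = 3.00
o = -291.14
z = 38.25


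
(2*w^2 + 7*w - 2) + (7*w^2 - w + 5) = 9*w^2 + 6*w + 3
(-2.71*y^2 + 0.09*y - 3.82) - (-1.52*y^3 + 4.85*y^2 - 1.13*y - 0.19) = 1.52*y^3 - 7.56*y^2 + 1.22*y - 3.63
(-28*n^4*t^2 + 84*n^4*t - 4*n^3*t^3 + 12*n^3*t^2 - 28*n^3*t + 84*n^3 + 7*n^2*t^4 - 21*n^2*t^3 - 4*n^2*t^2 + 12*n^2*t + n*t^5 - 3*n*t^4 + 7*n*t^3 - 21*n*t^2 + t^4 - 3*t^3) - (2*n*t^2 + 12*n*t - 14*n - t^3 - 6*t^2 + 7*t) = -28*n^4*t^2 + 84*n^4*t - 4*n^3*t^3 + 12*n^3*t^2 - 28*n^3*t + 84*n^3 + 7*n^2*t^4 - 21*n^2*t^3 - 4*n^2*t^2 + 12*n^2*t + n*t^5 - 3*n*t^4 + 7*n*t^3 - 23*n*t^2 - 12*n*t + 14*n + t^4 - 2*t^3 + 6*t^2 - 7*t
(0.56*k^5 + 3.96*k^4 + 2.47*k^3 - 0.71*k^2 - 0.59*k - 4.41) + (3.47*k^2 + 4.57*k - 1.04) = 0.56*k^5 + 3.96*k^4 + 2.47*k^3 + 2.76*k^2 + 3.98*k - 5.45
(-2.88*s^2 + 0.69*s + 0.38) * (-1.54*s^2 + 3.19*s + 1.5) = 4.4352*s^4 - 10.2498*s^3 - 2.7041*s^2 + 2.2472*s + 0.57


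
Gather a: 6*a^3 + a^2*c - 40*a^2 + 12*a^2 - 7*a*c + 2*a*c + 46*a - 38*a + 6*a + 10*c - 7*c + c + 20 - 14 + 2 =6*a^3 + a^2*(c - 28) + a*(14 - 5*c) + 4*c + 8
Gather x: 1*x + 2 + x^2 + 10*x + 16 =x^2 + 11*x + 18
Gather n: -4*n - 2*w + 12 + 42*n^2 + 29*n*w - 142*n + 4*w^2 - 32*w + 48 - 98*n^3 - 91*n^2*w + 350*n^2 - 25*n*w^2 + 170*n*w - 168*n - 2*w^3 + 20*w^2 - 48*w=-98*n^3 + n^2*(392 - 91*w) + n*(-25*w^2 + 199*w - 314) - 2*w^3 + 24*w^2 - 82*w + 60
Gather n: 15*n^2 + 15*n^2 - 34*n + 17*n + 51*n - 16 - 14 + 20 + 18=30*n^2 + 34*n + 8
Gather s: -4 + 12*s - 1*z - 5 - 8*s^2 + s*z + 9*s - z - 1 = -8*s^2 + s*(z + 21) - 2*z - 10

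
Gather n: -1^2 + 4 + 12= 15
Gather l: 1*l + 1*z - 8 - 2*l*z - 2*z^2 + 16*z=l*(1 - 2*z) - 2*z^2 + 17*z - 8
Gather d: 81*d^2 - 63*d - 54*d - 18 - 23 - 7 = 81*d^2 - 117*d - 48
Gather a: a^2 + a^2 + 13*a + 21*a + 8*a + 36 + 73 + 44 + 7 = 2*a^2 + 42*a + 160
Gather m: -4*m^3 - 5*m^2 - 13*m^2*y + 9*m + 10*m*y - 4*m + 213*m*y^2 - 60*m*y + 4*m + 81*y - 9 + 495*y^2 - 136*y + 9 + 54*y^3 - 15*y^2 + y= -4*m^3 + m^2*(-13*y - 5) + m*(213*y^2 - 50*y + 9) + 54*y^3 + 480*y^2 - 54*y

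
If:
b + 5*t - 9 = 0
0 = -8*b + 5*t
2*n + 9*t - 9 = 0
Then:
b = 1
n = -27/10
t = 8/5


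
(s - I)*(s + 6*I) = s^2 + 5*I*s + 6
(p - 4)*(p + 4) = p^2 - 16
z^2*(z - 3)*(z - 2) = z^4 - 5*z^3 + 6*z^2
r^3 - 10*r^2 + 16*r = r*(r - 8)*(r - 2)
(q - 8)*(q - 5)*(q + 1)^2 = q^4 - 11*q^3 + 15*q^2 + 67*q + 40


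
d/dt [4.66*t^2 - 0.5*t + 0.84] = 9.32*t - 0.5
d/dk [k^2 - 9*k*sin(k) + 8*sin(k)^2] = -9*k*cos(k) + 2*k - 9*sin(k) + 8*sin(2*k)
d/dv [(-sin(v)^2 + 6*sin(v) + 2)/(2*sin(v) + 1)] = 2*(-sin(v) + cos(v)^2)*cos(v)/(2*sin(v) + 1)^2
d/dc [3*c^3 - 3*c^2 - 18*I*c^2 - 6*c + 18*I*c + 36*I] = 9*c^2 + c*(-6 - 36*I) - 6 + 18*I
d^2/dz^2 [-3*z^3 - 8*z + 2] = -18*z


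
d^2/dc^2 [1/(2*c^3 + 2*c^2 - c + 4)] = 2*(-2*(3*c + 1)*(2*c^3 + 2*c^2 - c + 4) + (6*c^2 + 4*c - 1)^2)/(2*c^3 + 2*c^2 - c + 4)^3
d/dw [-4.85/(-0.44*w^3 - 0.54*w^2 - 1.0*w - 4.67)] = (-6.402*w^2 - 5.238*w - 4.85)/(0.44*w^3 + 0.54*w^2 + 1.0*w + 4.67)^2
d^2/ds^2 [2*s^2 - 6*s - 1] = 4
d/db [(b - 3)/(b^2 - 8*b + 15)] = -1/(b^2 - 10*b + 25)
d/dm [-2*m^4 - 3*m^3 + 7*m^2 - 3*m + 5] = -8*m^3 - 9*m^2 + 14*m - 3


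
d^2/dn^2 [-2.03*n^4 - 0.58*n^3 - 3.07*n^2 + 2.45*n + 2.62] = -24.36*n^2 - 3.48*n - 6.14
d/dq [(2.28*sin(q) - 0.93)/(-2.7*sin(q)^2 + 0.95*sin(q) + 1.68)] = (6.156*sin(q)^2 - 5.022*sin(q) + 4.7139)*cos(q)/(7.29*sin(q)^4 - 5.13*sin(q)^3 - 8.1695*sin(q)^2 + 3.192*sin(q) + 2.8224)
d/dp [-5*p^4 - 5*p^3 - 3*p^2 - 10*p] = -20*p^3 - 15*p^2 - 6*p - 10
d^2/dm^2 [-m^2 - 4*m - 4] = -2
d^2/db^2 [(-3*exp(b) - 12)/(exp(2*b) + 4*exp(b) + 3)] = 3*(-exp(4*b) - 12*exp(3*b) - 30*exp(2*b) - 4*exp(b) + 39)*exp(b)/(exp(6*b) + 12*exp(5*b) + 57*exp(4*b) + 136*exp(3*b) + 171*exp(2*b) + 108*exp(b) + 27)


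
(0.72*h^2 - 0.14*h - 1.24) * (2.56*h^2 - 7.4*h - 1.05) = 1.8432*h^4 - 5.6864*h^3 - 2.8944*h^2 + 9.323*h + 1.302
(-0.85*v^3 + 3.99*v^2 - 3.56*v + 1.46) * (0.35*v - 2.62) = -0.2975*v^4 + 3.6235*v^3 - 11.6998*v^2 + 9.8382*v - 3.8252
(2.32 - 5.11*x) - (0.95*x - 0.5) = 2.82 - 6.06*x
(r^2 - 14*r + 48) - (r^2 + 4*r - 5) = 53 - 18*r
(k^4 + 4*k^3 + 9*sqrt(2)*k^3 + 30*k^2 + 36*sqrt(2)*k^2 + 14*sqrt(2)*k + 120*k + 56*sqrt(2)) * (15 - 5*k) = -5*k^5 - 45*sqrt(2)*k^4 - 5*k^4 - 90*k^3 - 45*sqrt(2)*k^3 - 150*k^2 + 470*sqrt(2)*k^2 - 70*sqrt(2)*k + 1800*k + 840*sqrt(2)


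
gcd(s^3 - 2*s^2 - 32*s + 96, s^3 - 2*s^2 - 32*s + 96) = s^3 - 2*s^2 - 32*s + 96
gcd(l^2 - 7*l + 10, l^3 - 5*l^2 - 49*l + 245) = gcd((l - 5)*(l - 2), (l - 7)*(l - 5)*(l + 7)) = l - 5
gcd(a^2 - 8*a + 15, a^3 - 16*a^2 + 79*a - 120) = a^2 - 8*a + 15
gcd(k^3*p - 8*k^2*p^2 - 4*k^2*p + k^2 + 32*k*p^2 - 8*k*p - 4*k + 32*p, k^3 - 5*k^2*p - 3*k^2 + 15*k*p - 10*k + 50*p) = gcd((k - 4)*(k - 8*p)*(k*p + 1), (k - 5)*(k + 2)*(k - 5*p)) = 1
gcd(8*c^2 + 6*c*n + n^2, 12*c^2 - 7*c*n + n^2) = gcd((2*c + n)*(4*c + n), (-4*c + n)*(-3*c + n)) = 1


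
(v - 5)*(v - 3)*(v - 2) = v^3 - 10*v^2 + 31*v - 30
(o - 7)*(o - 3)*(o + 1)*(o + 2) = o^4 - 7*o^3 - 7*o^2 + 43*o + 42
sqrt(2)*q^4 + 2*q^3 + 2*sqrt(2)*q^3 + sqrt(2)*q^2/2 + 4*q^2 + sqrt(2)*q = q*(q + 2)*(q + sqrt(2)/2)*(sqrt(2)*q + 1)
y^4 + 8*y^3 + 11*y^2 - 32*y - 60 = (y - 2)*(y + 2)*(y + 3)*(y + 5)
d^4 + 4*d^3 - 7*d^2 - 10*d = d*(d - 2)*(d + 1)*(d + 5)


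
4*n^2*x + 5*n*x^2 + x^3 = x*(n + x)*(4*n + x)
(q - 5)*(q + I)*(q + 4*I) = q^3 - 5*q^2 + 5*I*q^2 - 4*q - 25*I*q + 20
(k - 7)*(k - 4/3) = k^2 - 25*k/3 + 28/3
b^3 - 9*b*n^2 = b*(b - 3*n)*(b + 3*n)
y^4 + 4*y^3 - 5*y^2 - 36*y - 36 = (y - 3)*(y + 2)^2*(y + 3)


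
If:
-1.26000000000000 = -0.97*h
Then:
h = 1.30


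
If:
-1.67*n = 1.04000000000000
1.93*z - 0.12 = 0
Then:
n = -0.62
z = 0.06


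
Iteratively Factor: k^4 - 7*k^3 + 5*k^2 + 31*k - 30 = (k + 2)*(k^3 - 9*k^2 + 23*k - 15) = (k - 1)*(k + 2)*(k^2 - 8*k + 15) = (k - 3)*(k - 1)*(k + 2)*(k - 5)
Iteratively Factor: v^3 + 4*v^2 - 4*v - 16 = (v - 2)*(v^2 + 6*v + 8) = (v - 2)*(v + 4)*(v + 2)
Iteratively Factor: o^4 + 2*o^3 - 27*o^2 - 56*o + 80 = (o - 5)*(o^3 + 7*o^2 + 8*o - 16) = (o - 5)*(o + 4)*(o^2 + 3*o - 4) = (o - 5)*(o - 1)*(o + 4)*(o + 4)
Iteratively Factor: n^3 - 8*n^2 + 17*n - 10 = (n - 1)*(n^2 - 7*n + 10) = (n - 5)*(n - 1)*(n - 2)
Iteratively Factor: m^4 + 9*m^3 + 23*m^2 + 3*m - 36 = (m + 4)*(m^3 + 5*m^2 + 3*m - 9) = (m + 3)*(m + 4)*(m^2 + 2*m - 3) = (m - 1)*(m + 3)*(m + 4)*(m + 3)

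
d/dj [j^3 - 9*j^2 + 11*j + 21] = 3*j^2 - 18*j + 11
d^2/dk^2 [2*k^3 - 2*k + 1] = 12*k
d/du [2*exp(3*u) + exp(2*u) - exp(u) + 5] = (6*exp(2*u) + 2*exp(u) - 1)*exp(u)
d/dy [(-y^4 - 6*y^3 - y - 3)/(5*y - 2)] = (-15*y^4 - 52*y^3 + 36*y^2 + 17)/(25*y^2 - 20*y + 4)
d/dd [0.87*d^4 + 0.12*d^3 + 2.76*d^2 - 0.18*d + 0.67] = 3.48*d^3 + 0.36*d^2 + 5.52*d - 0.18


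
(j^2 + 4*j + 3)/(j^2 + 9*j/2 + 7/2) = 2*(j + 3)/(2*j + 7)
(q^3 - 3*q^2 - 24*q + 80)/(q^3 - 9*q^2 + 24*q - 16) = (q + 5)/(q - 1)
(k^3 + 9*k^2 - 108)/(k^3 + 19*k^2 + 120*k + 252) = (k - 3)/(k + 7)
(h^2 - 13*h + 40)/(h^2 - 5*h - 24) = (h - 5)/(h + 3)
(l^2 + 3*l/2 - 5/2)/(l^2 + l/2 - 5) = (l - 1)/(l - 2)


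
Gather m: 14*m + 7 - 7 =14*m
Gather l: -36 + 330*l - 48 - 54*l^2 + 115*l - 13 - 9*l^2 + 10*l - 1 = -63*l^2 + 455*l - 98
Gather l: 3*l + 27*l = 30*l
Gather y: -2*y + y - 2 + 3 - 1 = -y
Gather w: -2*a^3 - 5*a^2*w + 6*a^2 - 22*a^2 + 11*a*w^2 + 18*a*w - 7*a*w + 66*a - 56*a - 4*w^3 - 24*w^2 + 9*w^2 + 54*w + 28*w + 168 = -2*a^3 - 16*a^2 + 10*a - 4*w^3 + w^2*(11*a - 15) + w*(-5*a^2 + 11*a + 82) + 168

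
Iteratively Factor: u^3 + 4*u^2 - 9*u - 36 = (u + 4)*(u^2 - 9) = (u - 3)*(u + 4)*(u + 3)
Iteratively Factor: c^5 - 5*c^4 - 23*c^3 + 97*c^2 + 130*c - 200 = (c - 5)*(c^4 - 23*c^2 - 18*c + 40) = (c - 5)*(c - 1)*(c^3 + c^2 - 22*c - 40) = (c - 5)*(c - 1)*(c + 2)*(c^2 - c - 20) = (c - 5)*(c - 1)*(c + 2)*(c + 4)*(c - 5)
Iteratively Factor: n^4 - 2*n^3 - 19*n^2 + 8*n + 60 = (n + 3)*(n^3 - 5*n^2 - 4*n + 20) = (n + 2)*(n + 3)*(n^2 - 7*n + 10) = (n - 5)*(n + 2)*(n + 3)*(n - 2)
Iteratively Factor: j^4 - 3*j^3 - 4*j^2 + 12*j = (j)*(j^3 - 3*j^2 - 4*j + 12) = j*(j - 2)*(j^2 - j - 6) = j*(j - 2)*(j + 2)*(j - 3)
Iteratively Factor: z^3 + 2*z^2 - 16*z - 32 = (z + 4)*(z^2 - 2*z - 8) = (z - 4)*(z + 4)*(z + 2)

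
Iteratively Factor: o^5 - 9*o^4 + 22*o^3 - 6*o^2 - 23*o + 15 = (o - 5)*(o^4 - 4*o^3 + 2*o^2 + 4*o - 3) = (o - 5)*(o - 3)*(o^3 - o^2 - o + 1) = (o - 5)*(o - 3)*(o - 1)*(o^2 - 1) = (o - 5)*(o - 3)*(o - 1)*(o + 1)*(o - 1)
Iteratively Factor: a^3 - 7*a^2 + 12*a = (a - 3)*(a^2 - 4*a) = (a - 4)*(a - 3)*(a)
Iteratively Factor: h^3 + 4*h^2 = (h + 4)*(h^2) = h*(h + 4)*(h)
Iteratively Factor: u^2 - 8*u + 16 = (u - 4)*(u - 4)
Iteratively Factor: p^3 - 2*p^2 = (p - 2)*(p^2) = p*(p - 2)*(p)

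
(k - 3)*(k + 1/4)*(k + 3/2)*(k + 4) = k^4 + 11*k^3/4 - 79*k^2/8 - 165*k/8 - 9/2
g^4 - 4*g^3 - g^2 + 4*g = g*(g - 4)*(g - 1)*(g + 1)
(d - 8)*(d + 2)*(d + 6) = d^3 - 52*d - 96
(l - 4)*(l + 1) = l^2 - 3*l - 4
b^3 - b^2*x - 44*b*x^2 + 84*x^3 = (b - 6*x)*(b - 2*x)*(b + 7*x)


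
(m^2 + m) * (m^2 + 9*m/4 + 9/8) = m^4 + 13*m^3/4 + 27*m^2/8 + 9*m/8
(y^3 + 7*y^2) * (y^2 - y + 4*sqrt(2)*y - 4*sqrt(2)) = y^5 + 4*sqrt(2)*y^4 + 6*y^4 - 7*y^3 + 24*sqrt(2)*y^3 - 28*sqrt(2)*y^2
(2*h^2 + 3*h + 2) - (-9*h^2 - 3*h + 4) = 11*h^2 + 6*h - 2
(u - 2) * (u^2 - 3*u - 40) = u^3 - 5*u^2 - 34*u + 80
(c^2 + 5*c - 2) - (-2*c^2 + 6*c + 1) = 3*c^2 - c - 3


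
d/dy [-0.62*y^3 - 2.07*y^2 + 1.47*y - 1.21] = -1.86*y^2 - 4.14*y + 1.47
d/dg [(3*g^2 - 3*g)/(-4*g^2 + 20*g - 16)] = 3/(g^2 - 8*g + 16)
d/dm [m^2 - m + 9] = 2*m - 1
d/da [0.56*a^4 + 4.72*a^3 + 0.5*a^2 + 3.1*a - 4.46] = 2.24*a^3 + 14.16*a^2 + 1.0*a + 3.1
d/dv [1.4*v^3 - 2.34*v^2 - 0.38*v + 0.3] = 4.2*v^2 - 4.68*v - 0.38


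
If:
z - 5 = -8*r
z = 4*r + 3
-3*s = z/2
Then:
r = 1/6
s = -11/18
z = 11/3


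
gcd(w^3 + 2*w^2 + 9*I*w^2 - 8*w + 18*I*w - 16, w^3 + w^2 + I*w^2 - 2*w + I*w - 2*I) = w^2 + w*(2 + I) + 2*I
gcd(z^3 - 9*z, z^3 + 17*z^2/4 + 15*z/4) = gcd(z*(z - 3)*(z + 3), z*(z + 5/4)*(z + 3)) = z^2 + 3*z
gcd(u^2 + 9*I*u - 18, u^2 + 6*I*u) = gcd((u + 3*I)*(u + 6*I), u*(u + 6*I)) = u + 6*I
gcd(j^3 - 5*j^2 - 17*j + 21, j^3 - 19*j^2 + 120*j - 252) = j - 7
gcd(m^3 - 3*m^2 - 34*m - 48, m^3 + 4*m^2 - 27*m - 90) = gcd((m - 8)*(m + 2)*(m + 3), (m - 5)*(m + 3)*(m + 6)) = m + 3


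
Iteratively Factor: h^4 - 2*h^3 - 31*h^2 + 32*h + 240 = (h - 5)*(h^3 + 3*h^2 - 16*h - 48) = (h - 5)*(h + 3)*(h^2 - 16) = (h - 5)*(h + 3)*(h + 4)*(h - 4)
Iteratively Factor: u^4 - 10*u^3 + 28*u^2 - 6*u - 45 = (u + 1)*(u^3 - 11*u^2 + 39*u - 45) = (u - 3)*(u + 1)*(u^2 - 8*u + 15) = (u - 3)^2*(u + 1)*(u - 5)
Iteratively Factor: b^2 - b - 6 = (b + 2)*(b - 3)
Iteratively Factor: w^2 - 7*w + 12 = (w - 3)*(w - 4)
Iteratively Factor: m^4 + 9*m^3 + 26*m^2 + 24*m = (m + 4)*(m^3 + 5*m^2 + 6*m) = (m + 3)*(m + 4)*(m^2 + 2*m) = (m + 2)*(m + 3)*(m + 4)*(m)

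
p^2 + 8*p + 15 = (p + 3)*(p + 5)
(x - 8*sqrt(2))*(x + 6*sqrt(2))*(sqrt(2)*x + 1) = sqrt(2)*x^3 - 3*x^2 - 98*sqrt(2)*x - 96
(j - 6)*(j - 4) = j^2 - 10*j + 24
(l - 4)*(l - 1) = l^2 - 5*l + 4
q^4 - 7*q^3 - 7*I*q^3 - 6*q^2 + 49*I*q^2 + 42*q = q*(q - 7)*(q - 6*I)*(q - I)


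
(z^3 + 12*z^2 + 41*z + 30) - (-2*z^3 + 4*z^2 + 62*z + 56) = 3*z^3 + 8*z^2 - 21*z - 26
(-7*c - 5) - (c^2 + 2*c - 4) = -c^2 - 9*c - 1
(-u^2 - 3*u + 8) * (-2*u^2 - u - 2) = 2*u^4 + 7*u^3 - 11*u^2 - 2*u - 16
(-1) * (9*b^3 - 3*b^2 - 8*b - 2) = -9*b^3 + 3*b^2 + 8*b + 2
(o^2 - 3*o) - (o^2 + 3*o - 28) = 28 - 6*o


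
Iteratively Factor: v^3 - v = (v - 1)*(v^2 + v) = v*(v - 1)*(v + 1)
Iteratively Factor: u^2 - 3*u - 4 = (u - 4)*(u + 1)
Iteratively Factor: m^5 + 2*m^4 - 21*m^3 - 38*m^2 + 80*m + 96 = (m - 2)*(m^4 + 4*m^3 - 13*m^2 - 64*m - 48) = (m - 2)*(m + 4)*(m^3 - 13*m - 12) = (m - 4)*(m - 2)*(m + 4)*(m^2 + 4*m + 3) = (m - 4)*(m - 2)*(m + 1)*(m + 4)*(m + 3)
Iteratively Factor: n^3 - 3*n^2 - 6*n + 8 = (n - 4)*(n^2 + n - 2) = (n - 4)*(n + 2)*(n - 1)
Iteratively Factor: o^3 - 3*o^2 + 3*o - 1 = (o - 1)*(o^2 - 2*o + 1) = (o - 1)^2*(o - 1)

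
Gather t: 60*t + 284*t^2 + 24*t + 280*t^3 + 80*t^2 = 280*t^3 + 364*t^2 + 84*t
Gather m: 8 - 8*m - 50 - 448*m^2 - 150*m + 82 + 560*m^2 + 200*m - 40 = 112*m^2 + 42*m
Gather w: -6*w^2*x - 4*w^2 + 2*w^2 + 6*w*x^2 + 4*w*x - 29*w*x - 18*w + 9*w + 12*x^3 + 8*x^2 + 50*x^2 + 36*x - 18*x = w^2*(-6*x - 2) + w*(6*x^2 - 25*x - 9) + 12*x^3 + 58*x^2 + 18*x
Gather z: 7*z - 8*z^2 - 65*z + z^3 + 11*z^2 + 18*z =z^3 + 3*z^2 - 40*z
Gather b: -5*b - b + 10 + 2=12 - 6*b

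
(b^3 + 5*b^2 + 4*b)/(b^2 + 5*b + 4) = b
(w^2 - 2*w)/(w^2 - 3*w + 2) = w/(w - 1)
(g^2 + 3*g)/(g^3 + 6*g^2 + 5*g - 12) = g/(g^2 + 3*g - 4)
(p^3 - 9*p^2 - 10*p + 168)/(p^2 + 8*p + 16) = (p^2 - 13*p + 42)/(p + 4)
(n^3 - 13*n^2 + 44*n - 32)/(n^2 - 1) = (n^2 - 12*n + 32)/(n + 1)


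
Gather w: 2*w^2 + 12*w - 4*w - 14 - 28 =2*w^2 + 8*w - 42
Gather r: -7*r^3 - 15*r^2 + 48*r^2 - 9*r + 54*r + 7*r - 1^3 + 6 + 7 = -7*r^3 + 33*r^2 + 52*r + 12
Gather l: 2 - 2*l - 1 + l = 1 - l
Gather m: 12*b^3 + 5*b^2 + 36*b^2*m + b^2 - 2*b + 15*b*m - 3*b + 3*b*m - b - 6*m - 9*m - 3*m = 12*b^3 + 6*b^2 - 6*b + m*(36*b^2 + 18*b - 18)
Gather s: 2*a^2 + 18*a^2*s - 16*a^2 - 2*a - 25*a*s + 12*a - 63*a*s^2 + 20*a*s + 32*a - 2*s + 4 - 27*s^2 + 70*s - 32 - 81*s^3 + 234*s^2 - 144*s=-14*a^2 + 42*a - 81*s^3 + s^2*(207 - 63*a) + s*(18*a^2 - 5*a - 76) - 28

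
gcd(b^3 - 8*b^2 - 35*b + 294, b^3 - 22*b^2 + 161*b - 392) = b^2 - 14*b + 49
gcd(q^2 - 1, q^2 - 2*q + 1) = q - 1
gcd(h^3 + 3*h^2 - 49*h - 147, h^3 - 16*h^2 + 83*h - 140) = h - 7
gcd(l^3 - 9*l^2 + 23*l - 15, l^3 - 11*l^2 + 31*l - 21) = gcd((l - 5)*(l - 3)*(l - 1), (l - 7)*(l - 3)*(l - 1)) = l^2 - 4*l + 3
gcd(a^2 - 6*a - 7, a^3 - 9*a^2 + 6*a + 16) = a + 1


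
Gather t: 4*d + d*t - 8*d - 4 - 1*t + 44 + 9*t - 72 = -4*d + t*(d + 8) - 32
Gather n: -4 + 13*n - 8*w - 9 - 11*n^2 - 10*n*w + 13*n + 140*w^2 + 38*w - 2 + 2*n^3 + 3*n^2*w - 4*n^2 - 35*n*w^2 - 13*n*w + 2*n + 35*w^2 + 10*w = 2*n^3 + n^2*(3*w - 15) + n*(-35*w^2 - 23*w + 28) + 175*w^2 + 40*w - 15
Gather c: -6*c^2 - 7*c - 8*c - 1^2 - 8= -6*c^2 - 15*c - 9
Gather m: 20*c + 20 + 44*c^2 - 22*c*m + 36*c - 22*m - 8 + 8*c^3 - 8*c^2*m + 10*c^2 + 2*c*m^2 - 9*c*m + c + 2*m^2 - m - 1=8*c^3 + 54*c^2 + 57*c + m^2*(2*c + 2) + m*(-8*c^2 - 31*c - 23) + 11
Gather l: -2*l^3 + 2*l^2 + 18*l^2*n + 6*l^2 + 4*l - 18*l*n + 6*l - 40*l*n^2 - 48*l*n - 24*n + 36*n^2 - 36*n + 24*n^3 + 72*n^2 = -2*l^3 + l^2*(18*n + 8) + l*(-40*n^2 - 66*n + 10) + 24*n^3 + 108*n^2 - 60*n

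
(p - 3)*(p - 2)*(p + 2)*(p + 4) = p^4 + p^3 - 16*p^2 - 4*p + 48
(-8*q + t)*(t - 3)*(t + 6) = -8*q*t^2 - 24*q*t + 144*q + t^3 + 3*t^2 - 18*t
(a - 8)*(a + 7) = a^2 - a - 56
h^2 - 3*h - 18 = (h - 6)*(h + 3)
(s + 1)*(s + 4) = s^2 + 5*s + 4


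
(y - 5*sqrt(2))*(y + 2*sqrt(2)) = y^2 - 3*sqrt(2)*y - 20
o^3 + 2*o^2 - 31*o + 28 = (o - 4)*(o - 1)*(o + 7)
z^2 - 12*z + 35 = (z - 7)*(z - 5)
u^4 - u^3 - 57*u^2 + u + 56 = (u - 8)*(u - 1)*(u + 1)*(u + 7)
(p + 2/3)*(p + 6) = p^2 + 20*p/3 + 4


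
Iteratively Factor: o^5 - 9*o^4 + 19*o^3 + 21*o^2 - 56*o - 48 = (o - 4)*(o^4 - 5*o^3 - o^2 + 17*o + 12) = (o - 4)^2*(o^3 - o^2 - 5*o - 3) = (o - 4)^2*(o + 1)*(o^2 - 2*o - 3) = (o - 4)^2*(o + 1)^2*(o - 3)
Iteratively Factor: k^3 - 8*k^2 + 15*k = (k)*(k^2 - 8*k + 15) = k*(k - 5)*(k - 3)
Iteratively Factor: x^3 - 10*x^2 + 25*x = (x)*(x^2 - 10*x + 25) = x*(x - 5)*(x - 5)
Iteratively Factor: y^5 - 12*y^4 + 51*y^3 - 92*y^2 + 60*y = (y - 3)*(y^4 - 9*y^3 + 24*y^2 - 20*y) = (y - 3)*(y - 2)*(y^3 - 7*y^2 + 10*y) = (y - 3)*(y - 2)^2*(y^2 - 5*y) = y*(y - 3)*(y - 2)^2*(y - 5)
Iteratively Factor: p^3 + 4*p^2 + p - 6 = (p - 1)*(p^2 + 5*p + 6) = (p - 1)*(p + 2)*(p + 3)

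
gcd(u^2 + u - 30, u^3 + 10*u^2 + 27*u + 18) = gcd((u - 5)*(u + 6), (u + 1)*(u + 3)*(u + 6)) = u + 6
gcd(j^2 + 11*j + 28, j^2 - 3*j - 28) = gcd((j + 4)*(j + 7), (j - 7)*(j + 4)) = j + 4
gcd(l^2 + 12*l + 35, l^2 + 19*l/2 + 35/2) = l + 7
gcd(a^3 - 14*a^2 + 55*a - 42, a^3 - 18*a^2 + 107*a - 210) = a^2 - 13*a + 42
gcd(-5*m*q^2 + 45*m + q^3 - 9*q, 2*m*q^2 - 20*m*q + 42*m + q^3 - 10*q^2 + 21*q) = q - 3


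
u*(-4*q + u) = -4*q*u + u^2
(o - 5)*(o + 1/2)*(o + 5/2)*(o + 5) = o^4 + 3*o^3 - 95*o^2/4 - 75*o - 125/4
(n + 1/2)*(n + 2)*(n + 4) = n^3 + 13*n^2/2 + 11*n + 4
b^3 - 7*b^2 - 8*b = b*(b - 8)*(b + 1)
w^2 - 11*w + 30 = (w - 6)*(w - 5)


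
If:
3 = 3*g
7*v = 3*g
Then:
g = 1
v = 3/7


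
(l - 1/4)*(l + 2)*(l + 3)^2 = l^4 + 31*l^3/4 + 19*l^2 + 51*l/4 - 9/2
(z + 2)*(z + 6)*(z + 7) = z^3 + 15*z^2 + 68*z + 84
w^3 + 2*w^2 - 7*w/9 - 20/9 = (w - 1)*(w + 4/3)*(w + 5/3)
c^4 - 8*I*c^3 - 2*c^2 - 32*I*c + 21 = (c - 7*I)*(c - 3*I)*(c + I)^2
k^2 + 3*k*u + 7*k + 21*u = (k + 7)*(k + 3*u)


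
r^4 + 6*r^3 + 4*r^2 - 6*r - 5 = (r - 1)*(r + 1)^2*(r + 5)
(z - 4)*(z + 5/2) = z^2 - 3*z/2 - 10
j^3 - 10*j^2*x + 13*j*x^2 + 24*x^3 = (j - 8*x)*(j - 3*x)*(j + x)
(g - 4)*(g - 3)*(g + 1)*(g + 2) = g^4 - 4*g^3 - 7*g^2 + 22*g + 24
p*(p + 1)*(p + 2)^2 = p^4 + 5*p^3 + 8*p^2 + 4*p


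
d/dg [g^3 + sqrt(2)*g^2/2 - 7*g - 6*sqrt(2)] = 3*g^2 + sqrt(2)*g - 7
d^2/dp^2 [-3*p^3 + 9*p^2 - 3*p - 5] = 18 - 18*p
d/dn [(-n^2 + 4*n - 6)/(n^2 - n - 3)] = 3*(-n^2 + 6*n - 6)/(n^4 - 2*n^3 - 5*n^2 + 6*n + 9)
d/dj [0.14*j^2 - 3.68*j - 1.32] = 0.28*j - 3.68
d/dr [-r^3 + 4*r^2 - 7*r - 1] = -3*r^2 + 8*r - 7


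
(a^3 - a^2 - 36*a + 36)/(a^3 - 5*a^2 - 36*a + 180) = (a - 1)/(a - 5)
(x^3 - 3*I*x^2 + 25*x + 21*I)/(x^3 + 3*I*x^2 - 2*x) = (x^2 - 4*I*x + 21)/(x*(x + 2*I))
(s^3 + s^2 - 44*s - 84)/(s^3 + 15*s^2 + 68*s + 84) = (s - 7)/(s + 7)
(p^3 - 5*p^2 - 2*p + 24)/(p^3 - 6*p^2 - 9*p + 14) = (p^2 - 7*p + 12)/(p^2 - 8*p + 7)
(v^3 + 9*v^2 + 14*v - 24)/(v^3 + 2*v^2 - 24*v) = (v^2 + 3*v - 4)/(v*(v - 4))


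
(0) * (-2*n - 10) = 0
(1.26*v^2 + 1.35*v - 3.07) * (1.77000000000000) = 2.2302*v^2 + 2.3895*v - 5.4339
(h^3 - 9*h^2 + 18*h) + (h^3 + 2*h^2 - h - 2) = 2*h^3 - 7*h^2 + 17*h - 2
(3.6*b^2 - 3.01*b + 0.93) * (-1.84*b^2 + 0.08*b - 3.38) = -6.624*b^4 + 5.8264*b^3 - 14.12*b^2 + 10.2482*b - 3.1434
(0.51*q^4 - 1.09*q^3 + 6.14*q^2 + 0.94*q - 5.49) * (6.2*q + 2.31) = 3.162*q^5 - 5.5799*q^4 + 35.5501*q^3 + 20.0114*q^2 - 31.8666*q - 12.6819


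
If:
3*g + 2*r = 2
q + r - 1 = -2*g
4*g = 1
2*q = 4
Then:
No Solution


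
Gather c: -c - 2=-c - 2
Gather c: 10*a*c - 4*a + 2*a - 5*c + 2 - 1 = -2*a + c*(10*a - 5) + 1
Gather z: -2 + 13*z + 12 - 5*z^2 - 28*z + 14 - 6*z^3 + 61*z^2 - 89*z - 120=-6*z^3 + 56*z^2 - 104*z - 96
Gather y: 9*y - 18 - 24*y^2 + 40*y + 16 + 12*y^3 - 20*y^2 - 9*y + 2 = 12*y^3 - 44*y^2 + 40*y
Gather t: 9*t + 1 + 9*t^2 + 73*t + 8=9*t^2 + 82*t + 9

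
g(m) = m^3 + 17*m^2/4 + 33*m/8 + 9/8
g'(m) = 3*m^2 + 17*m/2 + 33/8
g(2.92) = 74.30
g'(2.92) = 54.52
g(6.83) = 546.17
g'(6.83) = 202.13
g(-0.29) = 0.26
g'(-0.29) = 1.91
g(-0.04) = 0.97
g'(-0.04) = 3.79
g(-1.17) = 0.51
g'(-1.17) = -1.71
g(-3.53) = -4.46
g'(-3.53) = 11.50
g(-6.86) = -150.00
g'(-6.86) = 86.99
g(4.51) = 197.91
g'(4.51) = 103.48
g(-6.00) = -86.62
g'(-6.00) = 61.12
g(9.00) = 1111.50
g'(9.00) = 323.62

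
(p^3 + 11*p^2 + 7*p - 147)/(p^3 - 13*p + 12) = (p^2 + 14*p + 49)/(p^2 + 3*p - 4)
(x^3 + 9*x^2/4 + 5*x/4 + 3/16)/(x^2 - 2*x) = (16*x^3 + 36*x^2 + 20*x + 3)/(16*x*(x - 2))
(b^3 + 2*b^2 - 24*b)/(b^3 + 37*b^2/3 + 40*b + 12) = 3*b*(b - 4)/(3*b^2 + 19*b + 6)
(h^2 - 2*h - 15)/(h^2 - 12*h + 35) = (h + 3)/(h - 7)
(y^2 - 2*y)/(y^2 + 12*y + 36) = y*(y - 2)/(y^2 + 12*y + 36)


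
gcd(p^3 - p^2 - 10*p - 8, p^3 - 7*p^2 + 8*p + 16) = p^2 - 3*p - 4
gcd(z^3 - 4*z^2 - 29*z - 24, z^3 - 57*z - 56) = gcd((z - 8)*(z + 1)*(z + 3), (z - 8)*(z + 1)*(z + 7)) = z^2 - 7*z - 8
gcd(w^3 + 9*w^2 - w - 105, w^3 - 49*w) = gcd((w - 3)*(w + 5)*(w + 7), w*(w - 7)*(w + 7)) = w + 7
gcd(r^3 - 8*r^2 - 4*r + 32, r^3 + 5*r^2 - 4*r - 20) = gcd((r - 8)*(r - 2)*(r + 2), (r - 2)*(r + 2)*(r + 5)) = r^2 - 4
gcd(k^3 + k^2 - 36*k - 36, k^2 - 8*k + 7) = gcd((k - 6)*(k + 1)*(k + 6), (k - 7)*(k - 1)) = 1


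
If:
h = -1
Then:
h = -1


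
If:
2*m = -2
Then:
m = -1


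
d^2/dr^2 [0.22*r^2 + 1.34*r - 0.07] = 0.440000000000000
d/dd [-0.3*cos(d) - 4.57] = 0.3*sin(d)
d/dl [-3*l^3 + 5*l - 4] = 5 - 9*l^2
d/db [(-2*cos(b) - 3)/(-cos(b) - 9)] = -15*sin(b)/(cos(b) + 9)^2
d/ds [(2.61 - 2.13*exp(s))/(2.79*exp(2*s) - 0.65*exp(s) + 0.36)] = (5.9427*exp(2*s) - 14.5638*exp(s) + 0.9297)*exp(s)/(7.7841*exp(4*s) - 3.627*exp(3*s) + 2.4313*exp(2*s) - 0.468*exp(s) + 0.1296)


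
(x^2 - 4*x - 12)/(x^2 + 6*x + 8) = (x - 6)/(x + 4)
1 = 1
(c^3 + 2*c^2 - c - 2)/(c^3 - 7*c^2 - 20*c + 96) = (c^3 + 2*c^2 - c - 2)/(c^3 - 7*c^2 - 20*c + 96)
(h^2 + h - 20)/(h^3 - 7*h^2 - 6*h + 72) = (h + 5)/(h^2 - 3*h - 18)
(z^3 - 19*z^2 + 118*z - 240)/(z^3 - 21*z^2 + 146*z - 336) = (z - 5)/(z - 7)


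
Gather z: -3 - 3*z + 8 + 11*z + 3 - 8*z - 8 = 0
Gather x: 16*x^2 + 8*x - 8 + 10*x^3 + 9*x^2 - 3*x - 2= 10*x^3 + 25*x^2 + 5*x - 10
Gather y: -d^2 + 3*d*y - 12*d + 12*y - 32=-d^2 - 12*d + y*(3*d + 12) - 32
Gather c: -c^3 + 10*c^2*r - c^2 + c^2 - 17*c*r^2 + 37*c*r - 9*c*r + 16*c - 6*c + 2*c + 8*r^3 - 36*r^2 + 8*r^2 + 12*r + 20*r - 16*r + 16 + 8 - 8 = -c^3 + 10*c^2*r + c*(-17*r^2 + 28*r + 12) + 8*r^3 - 28*r^2 + 16*r + 16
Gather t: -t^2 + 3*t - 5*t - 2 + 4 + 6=-t^2 - 2*t + 8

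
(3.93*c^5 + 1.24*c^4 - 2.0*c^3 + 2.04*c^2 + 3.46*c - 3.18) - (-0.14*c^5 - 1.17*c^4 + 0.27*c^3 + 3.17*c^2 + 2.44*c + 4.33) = 4.07*c^5 + 2.41*c^4 - 2.27*c^3 - 1.13*c^2 + 1.02*c - 7.51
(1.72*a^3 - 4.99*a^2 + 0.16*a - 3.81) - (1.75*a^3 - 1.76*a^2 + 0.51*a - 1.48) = -0.03*a^3 - 3.23*a^2 - 0.35*a - 2.33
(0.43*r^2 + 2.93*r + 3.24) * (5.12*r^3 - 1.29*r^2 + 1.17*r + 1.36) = 2.2016*r^5 + 14.4469*r^4 + 13.3122*r^3 - 0.166700000000001*r^2 + 7.7756*r + 4.4064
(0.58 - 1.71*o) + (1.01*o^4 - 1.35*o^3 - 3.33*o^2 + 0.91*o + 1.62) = 1.01*o^4 - 1.35*o^3 - 3.33*o^2 - 0.8*o + 2.2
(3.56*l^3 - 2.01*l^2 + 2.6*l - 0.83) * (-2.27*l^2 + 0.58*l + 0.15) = -8.0812*l^5 + 6.6275*l^4 - 6.5338*l^3 + 3.0906*l^2 - 0.0913999999999999*l - 0.1245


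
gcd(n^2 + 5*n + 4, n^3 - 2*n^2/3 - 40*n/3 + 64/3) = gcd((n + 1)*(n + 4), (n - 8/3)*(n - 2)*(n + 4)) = n + 4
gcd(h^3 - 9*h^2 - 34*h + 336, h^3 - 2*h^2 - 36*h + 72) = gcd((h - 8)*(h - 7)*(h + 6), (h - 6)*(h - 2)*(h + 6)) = h + 6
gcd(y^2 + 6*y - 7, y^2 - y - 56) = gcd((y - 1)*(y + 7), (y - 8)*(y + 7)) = y + 7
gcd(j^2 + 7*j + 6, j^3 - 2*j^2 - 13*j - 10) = j + 1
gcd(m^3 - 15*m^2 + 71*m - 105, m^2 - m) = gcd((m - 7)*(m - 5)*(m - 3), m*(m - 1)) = 1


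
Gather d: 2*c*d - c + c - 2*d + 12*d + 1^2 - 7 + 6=d*(2*c + 10)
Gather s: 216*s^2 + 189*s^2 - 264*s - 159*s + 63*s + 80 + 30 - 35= 405*s^2 - 360*s + 75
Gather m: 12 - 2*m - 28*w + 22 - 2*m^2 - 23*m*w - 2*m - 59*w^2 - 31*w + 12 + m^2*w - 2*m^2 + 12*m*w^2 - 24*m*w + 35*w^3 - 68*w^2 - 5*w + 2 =m^2*(w - 4) + m*(12*w^2 - 47*w - 4) + 35*w^3 - 127*w^2 - 64*w + 48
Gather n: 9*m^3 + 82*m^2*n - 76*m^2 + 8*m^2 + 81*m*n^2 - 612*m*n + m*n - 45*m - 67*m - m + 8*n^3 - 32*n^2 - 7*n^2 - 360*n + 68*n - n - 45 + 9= 9*m^3 - 68*m^2 - 113*m + 8*n^3 + n^2*(81*m - 39) + n*(82*m^2 - 611*m - 293) - 36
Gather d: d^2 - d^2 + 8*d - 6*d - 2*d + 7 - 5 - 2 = 0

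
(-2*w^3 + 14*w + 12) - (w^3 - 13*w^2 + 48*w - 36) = -3*w^3 + 13*w^2 - 34*w + 48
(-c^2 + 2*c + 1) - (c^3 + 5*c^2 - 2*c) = -c^3 - 6*c^2 + 4*c + 1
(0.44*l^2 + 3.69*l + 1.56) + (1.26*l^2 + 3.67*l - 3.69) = 1.7*l^2 + 7.36*l - 2.13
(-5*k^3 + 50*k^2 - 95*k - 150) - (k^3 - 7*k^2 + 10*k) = -6*k^3 + 57*k^2 - 105*k - 150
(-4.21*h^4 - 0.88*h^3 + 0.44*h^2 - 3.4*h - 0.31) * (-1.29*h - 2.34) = 5.4309*h^5 + 10.9866*h^4 + 1.4916*h^3 + 3.3564*h^2 + 8.3559*h + 0.7254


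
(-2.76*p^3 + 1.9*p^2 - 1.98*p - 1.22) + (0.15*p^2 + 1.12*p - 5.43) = -2.76*p^3 + 2.05*p^2 - 0.86*p - 6.65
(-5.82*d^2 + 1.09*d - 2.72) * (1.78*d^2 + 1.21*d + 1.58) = -10.3596*d^4 - 5.102*d^3 - 12.7183*d^2 - 1.569*d - 4.2976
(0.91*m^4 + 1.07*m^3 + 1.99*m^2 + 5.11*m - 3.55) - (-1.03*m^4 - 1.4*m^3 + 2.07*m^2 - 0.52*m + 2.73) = 1.94*m^4 + 2.47*m^3 - 0.0799999999999998*m^2 + 5.63*m - 6.28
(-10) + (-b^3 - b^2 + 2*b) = -b^3 - b^2 + 2*b - 10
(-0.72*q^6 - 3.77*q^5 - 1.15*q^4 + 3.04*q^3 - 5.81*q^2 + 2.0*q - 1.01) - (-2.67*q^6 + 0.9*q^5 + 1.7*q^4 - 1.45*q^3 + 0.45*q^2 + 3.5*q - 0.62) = 1.95*q^6 - 4.67*q^5 - 2.85*q^4 + 4.49*q^3 - 6.26*q^2 - 1.5*q - 0.39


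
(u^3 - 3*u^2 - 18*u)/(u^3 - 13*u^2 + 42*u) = (u + 3)/(u - 7)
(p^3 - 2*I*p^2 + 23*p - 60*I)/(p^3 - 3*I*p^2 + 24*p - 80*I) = (p - 3*I)/(p - 4*I)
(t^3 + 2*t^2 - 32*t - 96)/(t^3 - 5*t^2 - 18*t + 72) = (t + 4)/(t - 3)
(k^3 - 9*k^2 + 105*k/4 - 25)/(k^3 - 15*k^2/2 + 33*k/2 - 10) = (k - 5/2)/(k - 1)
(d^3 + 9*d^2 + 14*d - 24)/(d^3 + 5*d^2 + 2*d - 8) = (d + 6)/(d + 2)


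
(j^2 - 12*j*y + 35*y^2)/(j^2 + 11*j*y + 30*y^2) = (j^2 - 12*j*y + 35*y^2)/(j^2 + 11*j*y + 30*y^2)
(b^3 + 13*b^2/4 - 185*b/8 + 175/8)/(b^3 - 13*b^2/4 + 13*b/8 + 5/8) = (4*b^2 + 23*b - 35)/(4*b^2 - 3*b - 1)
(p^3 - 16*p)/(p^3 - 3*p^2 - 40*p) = (16 - p^2)/(-p^2 + 3*p + 40)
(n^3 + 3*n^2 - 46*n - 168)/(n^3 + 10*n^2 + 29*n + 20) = (n^2 - n - 42)/(n^2 + 6*n + 5)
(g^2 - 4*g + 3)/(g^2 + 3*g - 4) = (g - 3)/(g + 4)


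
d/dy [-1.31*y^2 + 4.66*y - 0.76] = 4.66 - 2.62*y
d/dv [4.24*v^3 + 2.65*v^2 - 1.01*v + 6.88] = 12.72*v^2 + 5.3*v - 1.01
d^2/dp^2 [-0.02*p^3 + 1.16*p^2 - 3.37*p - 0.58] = 2.32 - 0.12*p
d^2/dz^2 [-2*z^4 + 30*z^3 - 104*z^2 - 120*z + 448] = -24*z^2 + 180*z - 208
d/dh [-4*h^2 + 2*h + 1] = 2 - 8*h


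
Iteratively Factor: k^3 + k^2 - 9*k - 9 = (k + 3)*(k^2 - 2*k - 3) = (k + 1)*(k + 3)*(k - 3)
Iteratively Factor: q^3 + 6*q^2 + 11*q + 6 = (q + 1)*(q^2 + 5*q + 6) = (q + 1)*(q + 3)*(q + 2)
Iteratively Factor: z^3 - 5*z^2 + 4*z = (z)*(z^2 - 5*z + 4) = z*(z - 1)*(z - 4)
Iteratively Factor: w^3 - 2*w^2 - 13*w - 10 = (w + 2)*(w^2 - 4*w - 5) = (w - 5)*(w + 2)*(w + 1)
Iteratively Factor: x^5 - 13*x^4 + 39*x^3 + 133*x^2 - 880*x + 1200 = (x + 4)*(x^4 - 17*x^3 + 107*x^2 - 295*x + 300) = (x - 5)*(x + 4)*(x^3 - 12*x^2 + 47*x - 60) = (x - 5)^2*(x + 4)*(x^2 - 7*x + 12) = (x - 5)^2*(x - 4)*(x + 4)*(x - 3)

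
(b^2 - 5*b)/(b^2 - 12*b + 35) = b/(b - 7)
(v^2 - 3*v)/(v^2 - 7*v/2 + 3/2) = 2*v/(2*v - 1)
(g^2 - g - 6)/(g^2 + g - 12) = (g + 2)/(g + 4)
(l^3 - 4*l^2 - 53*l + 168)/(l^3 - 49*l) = (l^2 - 11*l + 24)/(l*(l - 7))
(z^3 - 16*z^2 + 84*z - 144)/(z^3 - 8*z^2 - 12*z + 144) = (z - 4)/(z + 4)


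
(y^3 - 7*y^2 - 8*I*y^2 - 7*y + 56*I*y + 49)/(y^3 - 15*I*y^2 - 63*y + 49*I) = (y - 7)/(y - 7*I)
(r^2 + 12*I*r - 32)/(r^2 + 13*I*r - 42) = (r^2 + 12*I*r - 32)/(r^2 + 13*I*r - 42)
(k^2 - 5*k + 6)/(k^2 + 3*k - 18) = (k - 2)/(k + 6)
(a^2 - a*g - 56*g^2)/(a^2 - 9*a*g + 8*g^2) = (a + 7*g)/(a - g)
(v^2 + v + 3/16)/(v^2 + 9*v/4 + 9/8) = (4*v + 1)/(2*(2*v + 3))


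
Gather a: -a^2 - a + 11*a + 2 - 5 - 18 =-a^2 + 10*a - 21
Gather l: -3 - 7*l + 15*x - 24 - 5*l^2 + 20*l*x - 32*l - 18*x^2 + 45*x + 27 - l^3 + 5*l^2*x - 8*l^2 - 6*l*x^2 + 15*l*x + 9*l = -l^3 + l^2*(5*x - 13) + l*(-6*x^2 + 35*x - 30) - 18*x^2 + 60*x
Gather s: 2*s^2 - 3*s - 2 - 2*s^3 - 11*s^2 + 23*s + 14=-2*s^3 - 9*s^2 + 20*s + 12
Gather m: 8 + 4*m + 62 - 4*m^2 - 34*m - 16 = -4*m^2 - 30*m + 54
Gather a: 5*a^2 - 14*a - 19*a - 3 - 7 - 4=5*a^2 - 33*a - 14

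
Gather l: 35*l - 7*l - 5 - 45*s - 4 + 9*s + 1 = 28*l - 36*s - 8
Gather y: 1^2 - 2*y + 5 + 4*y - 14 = 2*y - 8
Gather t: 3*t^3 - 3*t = 3*t^3 - 3*t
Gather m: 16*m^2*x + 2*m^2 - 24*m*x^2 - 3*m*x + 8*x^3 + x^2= m^2*(16*x + 2) + m*(-24*x^2 - 3*x) + 8*x^3 + x^2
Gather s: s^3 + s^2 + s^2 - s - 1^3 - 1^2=s^3 + 2*s^2 - s - 2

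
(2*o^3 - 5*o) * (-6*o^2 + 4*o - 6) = -12*o^5 + 8*o^4 + 18*o^3 - 20*o^2 + 30*o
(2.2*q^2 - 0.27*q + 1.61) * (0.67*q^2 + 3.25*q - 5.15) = 1.474*q^4 + 6.9691*q^3 - 11.1288*q^2 + 6.623*q - 8.2915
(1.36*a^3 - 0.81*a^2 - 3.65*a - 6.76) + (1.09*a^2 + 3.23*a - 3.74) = 1.36*a^3 + 0.28*a^2 - 0.42*a - 10.5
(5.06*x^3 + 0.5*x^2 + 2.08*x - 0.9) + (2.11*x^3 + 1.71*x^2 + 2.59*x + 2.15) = 7.17*x^3 + 2.21*x^2 + 4.67*x + 1.25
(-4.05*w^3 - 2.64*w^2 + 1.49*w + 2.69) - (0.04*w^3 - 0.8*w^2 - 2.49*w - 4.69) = -4.09*w^3 - 1.84*w^2 + 3.98*w + 7.38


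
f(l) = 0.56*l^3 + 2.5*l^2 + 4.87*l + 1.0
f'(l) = 1.68*l^2 + 5.0*l + 4.87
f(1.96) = 24.37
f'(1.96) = 21.12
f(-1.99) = -3.20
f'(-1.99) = 1.57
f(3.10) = 56.80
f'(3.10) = 36.51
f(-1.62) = -2.71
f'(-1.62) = 1.18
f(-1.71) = -2.82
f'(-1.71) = 1.23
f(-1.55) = -2.63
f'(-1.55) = 1.16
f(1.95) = 24.16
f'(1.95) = 21.01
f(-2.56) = -4.48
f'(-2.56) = 3.08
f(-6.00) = -59.18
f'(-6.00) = 35.35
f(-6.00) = -59.18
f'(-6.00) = 35.35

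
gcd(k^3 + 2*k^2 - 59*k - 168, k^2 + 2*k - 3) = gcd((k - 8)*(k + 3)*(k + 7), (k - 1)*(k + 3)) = k + 3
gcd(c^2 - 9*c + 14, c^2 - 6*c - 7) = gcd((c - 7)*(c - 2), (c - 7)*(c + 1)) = c - 7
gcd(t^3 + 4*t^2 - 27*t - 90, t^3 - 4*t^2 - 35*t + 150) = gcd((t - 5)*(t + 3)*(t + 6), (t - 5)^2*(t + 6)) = t^2 + t - 30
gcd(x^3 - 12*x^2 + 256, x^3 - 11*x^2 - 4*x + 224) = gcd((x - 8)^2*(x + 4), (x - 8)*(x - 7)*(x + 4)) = x^2 - 4*x - 32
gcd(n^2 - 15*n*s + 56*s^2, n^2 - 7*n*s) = -n + 7*s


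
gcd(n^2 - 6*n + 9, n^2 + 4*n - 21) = n - 3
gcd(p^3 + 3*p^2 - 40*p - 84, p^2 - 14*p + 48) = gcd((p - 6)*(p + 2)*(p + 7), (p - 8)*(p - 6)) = p - 6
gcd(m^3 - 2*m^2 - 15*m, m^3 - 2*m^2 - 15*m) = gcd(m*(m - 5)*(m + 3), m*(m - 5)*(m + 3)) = m^3 - 2*m^2 - 15*m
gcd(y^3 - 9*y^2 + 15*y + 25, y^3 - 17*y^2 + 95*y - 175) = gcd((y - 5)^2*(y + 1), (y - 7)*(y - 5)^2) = y^2 - 10*y + 25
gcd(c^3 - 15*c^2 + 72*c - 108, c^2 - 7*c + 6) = c - 6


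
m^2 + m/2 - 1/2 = (m - 1/2)*(m + 1)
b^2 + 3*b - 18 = (b - 3)*(b + 6)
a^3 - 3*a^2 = a^2*(a - 3)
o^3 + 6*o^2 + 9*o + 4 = (o + 1)^2*(o + 4)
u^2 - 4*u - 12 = (u - 6)*(u + 2)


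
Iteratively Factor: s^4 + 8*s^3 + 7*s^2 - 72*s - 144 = (s - 3)*(s^3 + 11*s^2 + 40*s + 48) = (s - 3)*(s + 4)*(s^2 + 7*s + 12) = (s - 3)*(s + 3)*(s + 4)*(s + 4)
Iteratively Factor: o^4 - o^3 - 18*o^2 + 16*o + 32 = (o + 4)*(o^3 - 5*o^2 + 2*o + 8) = (o - 4)*(o + 4)*(o^2 - o - 2) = (o - 4)*(o - 2)*(o + 4)*(o + 1)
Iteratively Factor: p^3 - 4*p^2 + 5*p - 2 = (p - 2)*(p^2 - 2*p + 1) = (p - 2)*(p - 1)*(p - 1)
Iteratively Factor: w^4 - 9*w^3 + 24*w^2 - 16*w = (w)*(w^3 - 9*w^2 + 24*w - 16) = w*(w - 4)*(w^2 - 5*w + 4) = w*(w - 4)*(w - 1)*(w - 4)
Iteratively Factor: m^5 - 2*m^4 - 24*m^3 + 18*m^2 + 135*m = (m + 3)*(m^4 - 5*m^3 - 9*m^2 + 45*m) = (m - 5)*(m + 3)*(m^3 - 9*m) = (m - 5)*(m + 3)^2*(m^2 - 3*m) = (m - 5)*(m - 3)*(m + 3)^2*(m)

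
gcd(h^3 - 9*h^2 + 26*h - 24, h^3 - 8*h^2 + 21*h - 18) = h^2 - 5*h + 6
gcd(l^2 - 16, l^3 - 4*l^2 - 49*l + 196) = l - 4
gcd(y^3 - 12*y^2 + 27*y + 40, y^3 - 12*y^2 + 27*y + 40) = y^3 - 12*y^2 + 27*y + 40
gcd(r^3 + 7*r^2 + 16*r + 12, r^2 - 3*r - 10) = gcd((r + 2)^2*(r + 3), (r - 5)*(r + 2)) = r + 2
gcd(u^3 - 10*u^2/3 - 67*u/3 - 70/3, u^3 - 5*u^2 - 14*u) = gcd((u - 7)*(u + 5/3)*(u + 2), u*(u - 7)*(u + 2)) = u^2 - 5*u - 14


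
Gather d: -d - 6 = -d - 6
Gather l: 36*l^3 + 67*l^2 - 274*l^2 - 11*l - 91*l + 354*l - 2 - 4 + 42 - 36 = 36*l^3 - 207*l^2 + 252*l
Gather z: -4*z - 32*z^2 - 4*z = -32*z^2 - 8*z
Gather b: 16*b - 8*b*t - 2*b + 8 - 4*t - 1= b*(14 - 8*t) - 4*t + 7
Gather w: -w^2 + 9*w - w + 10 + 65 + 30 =-w^2 + 8*w + 105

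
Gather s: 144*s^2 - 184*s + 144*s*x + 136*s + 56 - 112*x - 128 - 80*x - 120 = 144*s^2 + s*(144*x - 48) - 192*x - 192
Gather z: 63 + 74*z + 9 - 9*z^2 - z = -9*z^2 + 73*z + 72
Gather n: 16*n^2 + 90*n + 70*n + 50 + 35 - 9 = 16*n^2 + 160*n + 76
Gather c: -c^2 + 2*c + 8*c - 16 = -c^2 + 10*c - 16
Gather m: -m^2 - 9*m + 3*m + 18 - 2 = -m^2 - 6*m + 16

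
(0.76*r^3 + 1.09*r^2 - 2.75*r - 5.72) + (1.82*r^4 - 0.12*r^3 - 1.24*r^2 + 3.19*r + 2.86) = 1.82*r^4 + 0.64*r^3 - 0.15*r^2 + 0.44*r - 2.86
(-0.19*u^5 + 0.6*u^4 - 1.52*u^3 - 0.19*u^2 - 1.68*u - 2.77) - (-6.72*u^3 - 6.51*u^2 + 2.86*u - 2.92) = -0.19*u^5 + 0.6*u^4 + 5.2*u^3 + 6.32*u^2 - 4.54*u + 0.15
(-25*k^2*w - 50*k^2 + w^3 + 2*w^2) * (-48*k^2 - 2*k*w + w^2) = 1200*k^4*w + 2400*k^4 + 50*k^3*w^2 + 100*k^3*w - 73*k^2*w^3 - 146*k^2*w^2 - 2*k*w^4 - 4*k*w^3 + w^5 + 2*w^4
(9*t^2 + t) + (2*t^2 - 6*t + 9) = 11*t^2 - 5*t + 9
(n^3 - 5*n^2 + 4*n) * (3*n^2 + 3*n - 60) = 3*n^5 - 12*n^4 - 63*n^3 + 312*n^2 - 240*n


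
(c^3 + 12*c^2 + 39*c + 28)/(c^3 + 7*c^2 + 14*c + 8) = (c + 7)/(c + 2)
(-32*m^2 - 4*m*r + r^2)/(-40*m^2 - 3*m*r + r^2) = (4*m + r)/(5*m + r)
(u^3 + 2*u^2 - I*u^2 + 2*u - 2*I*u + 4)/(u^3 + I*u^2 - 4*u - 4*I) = (u - 2*I)/(u - 2)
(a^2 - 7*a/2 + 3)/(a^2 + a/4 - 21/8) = 4*(a - 2)/(4*a + 7)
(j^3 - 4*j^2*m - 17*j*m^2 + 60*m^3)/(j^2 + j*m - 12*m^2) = j - 5*m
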